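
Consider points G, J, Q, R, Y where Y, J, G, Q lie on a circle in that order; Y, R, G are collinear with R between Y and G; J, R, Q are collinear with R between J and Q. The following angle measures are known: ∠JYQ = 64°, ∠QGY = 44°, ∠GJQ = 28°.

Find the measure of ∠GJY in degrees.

∠GJY = 72°

1. ∠GYQ = 28°  [same arc GQ]
2. ∠GQY = 108°  [△YGQ]
3. ∠GJY = 72°  [cyclic YJGQ, opposite ∠J+∠Q]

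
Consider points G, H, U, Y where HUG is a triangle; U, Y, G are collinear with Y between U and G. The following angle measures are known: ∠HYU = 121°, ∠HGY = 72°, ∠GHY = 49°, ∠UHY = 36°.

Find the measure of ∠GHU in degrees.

1. ∠HUY = 23°  [△HUY]
2. ∠HGU = 72°  [Y on ray GU]
3. ∠GUH = 23°  [Y on ray UG]
4. ∠GHU = 85°  [△HUG]

∠GHU = 85°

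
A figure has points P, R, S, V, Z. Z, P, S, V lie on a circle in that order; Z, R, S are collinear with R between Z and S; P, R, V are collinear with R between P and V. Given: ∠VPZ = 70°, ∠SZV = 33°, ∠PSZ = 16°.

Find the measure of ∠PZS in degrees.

1. ∠VSZ = 70°  [same arc ZV]
2. ∠SVZ = 77°  [△ZSV]
3. ∠SPZ = 103°  [cyclic ZPSV, opposite ∠P+∠V]
4. ∠PZS = 61°  [△ZPS]

∠PZS = 61°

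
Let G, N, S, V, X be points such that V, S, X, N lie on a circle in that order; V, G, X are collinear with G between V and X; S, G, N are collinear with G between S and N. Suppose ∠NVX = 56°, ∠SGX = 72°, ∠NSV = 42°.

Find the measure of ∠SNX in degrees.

1. ∠NGV = 72°  [vertical angles at G]
2. ∠NXV = 42°  [same arc VN]
3. ∠NGX = 108°  [linear pair at G on VX]
4. ∠SNX = 30°  [△XGN]

∠SNX = 30°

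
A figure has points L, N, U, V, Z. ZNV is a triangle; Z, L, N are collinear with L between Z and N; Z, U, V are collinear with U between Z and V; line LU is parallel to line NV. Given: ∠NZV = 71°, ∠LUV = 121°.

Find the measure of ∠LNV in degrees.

∠LNV = 50°

1. ∠LZU = 71°  [L on ZN, U on ZV]
2. ∠LUZ = 59°  [linear pair at U on ZV]
3. ∠ULZ = 50°  [△ZLU]
4. ∠NLU = 130°  [linear pair at L on ZN]
5. ∠LNV = 50°  [LU∥NV, co-interior at N–L]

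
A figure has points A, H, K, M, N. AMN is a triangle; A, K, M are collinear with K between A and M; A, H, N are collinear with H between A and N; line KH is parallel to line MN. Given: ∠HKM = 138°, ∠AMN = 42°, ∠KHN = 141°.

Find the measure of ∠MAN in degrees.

∠MAN = 99°

1. ∠AKH = 42°  [linear pair at K on AM]
2. ∠AHK = 39°  [linear pair at H on AN]
3. ∠HAK = 99°  [△AKH]
4. ∠MAN = 99°  [K on AM, H on AN]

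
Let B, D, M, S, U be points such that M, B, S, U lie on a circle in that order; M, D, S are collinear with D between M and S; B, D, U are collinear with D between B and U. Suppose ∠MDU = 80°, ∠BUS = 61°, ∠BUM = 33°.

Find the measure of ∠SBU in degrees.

∠SBU = 67°

1. ∠BDS = 80°  [vertical angles at D]
2. ∠BSM = 33°  [same arc MB]
3. ∠SBU = 67°  [△BDS]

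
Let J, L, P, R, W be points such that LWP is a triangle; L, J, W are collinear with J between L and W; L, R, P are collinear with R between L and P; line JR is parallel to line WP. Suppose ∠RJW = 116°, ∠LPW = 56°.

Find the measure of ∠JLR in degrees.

∠JLR = 60°

1. ∠LJR = 64°  [linear pair at J on LW]
2. ∠JRL = 56°  [JR∥WP, corresponding at R]
3. ∠JLR = 60°  [△LJR]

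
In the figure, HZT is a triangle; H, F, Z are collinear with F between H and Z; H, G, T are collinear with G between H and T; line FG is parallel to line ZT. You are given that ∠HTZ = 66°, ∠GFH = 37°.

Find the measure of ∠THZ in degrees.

∠THZ = 77°

1. ∠FGH = 66°  [FG∥ZT, corresponding at G]
2. ∠FHG = 77°  [△HFG]
3. ∠THZ = 77°  [F on HZ, G on HT]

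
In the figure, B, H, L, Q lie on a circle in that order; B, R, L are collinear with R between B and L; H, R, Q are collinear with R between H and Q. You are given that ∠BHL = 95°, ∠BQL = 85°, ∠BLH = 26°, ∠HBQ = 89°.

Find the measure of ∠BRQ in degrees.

1. ∠HBL = 59°  [△BHL]
2. ∠BQH = 26°  [same arc BH]
3. ∠BHQ = 65°  [△BHQ]
4. ∠HQL = 59°  [same arc HL]
5. ∠BLQ = 65°  [same arc BQ]
6. ∠LRQ = 56°  [△LRQ]
7. ∠BRQ = 124°  [linear pair at R on BL]

∠BRQ = 124°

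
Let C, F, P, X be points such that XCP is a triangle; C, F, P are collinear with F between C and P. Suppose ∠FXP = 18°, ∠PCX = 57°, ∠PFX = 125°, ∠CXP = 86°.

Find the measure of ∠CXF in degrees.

∠CXF = 68°

1. ∠FCX = 57°  [F on ray CP]
2. ∠CFX = 55°  [linear pair at F on CP]
3. ∠CXF = 68°  [△XCF]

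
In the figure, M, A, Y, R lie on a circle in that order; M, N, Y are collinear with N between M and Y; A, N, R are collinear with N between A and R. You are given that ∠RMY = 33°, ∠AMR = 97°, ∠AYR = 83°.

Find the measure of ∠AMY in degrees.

1. ∠RAY = 33°  [same arc YR]
2. ∠ARY = 64°  [△AYR]
3. ∠AMY = 64°  [same arc AY]

∠AMY = 64°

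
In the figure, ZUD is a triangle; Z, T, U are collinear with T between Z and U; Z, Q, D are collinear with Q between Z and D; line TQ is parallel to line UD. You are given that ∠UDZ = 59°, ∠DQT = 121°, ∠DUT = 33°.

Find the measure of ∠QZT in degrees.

∠QZT = 88°

1. ∠DUZ = 33°  [T on ray UZ]
2. ∠DZU = 88°  [△ZUD]
3. ∠QZT = 88°  [T on ZU, Q on ZD]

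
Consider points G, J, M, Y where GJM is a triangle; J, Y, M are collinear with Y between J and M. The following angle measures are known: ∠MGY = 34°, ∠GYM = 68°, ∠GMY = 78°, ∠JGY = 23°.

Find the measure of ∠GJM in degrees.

1. ∠GYJ = 112°  [linear pair at Y on JM]
2. ∠GJY = 45°  [△GJY]
3. ∠GJM = 45°  [Y on ray JM]

∠GJM = 45°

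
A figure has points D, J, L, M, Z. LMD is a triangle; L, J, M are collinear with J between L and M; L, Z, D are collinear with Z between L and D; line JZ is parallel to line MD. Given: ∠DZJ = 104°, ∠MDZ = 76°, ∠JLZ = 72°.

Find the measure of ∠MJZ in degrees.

∠MJZ = 148°

1. ∠JZL = 76°  [linear pair at Z on LD]
2. ∠LJZ = 32°  [△LJZ]
3. ∠MJZ = 148°  [linear pair at J on LM]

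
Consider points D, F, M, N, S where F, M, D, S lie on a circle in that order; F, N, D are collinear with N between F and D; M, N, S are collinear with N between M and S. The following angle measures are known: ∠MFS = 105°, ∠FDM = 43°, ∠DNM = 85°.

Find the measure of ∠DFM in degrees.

1. ∠FSM = 43°  [same arc FM]
2. ∠FNM = 95°  [linear pair at N on FD]
3. ∠FMS = 32°  [△FMS]
4. ∠DFM = 53°  [△FNM]

∠DFM = 53°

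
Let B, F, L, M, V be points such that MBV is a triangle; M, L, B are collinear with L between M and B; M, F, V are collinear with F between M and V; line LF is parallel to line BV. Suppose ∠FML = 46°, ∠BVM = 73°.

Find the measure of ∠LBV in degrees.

1. ∠BMV = 46°  [L on MB, F on MV]
2. ∠MBV = 61°  [△MBV]
3. ∠LBV = 61°  [L on ray BM]

∠LBV = 61°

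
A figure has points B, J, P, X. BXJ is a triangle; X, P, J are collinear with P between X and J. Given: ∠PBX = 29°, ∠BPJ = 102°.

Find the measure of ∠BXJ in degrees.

∠BXJ = 73°

1. ∠BPX = 78°  [linear pair at P on XJ]
2. ∠BXP = 73°  [△BXP]
3. ∠BXJ = 73°  [P on ray XJ]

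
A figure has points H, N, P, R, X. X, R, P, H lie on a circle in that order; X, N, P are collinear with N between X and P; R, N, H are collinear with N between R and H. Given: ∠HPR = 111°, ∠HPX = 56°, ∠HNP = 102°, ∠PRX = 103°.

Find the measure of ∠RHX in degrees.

∠RHX = 55°

1. ∠HXR = 69°  [cyclic XRPH, opposite ∠X+∠P]
2. ∠HRX = 56°  [same arc XH]
3. ∠RHX = 55°  [△XRH]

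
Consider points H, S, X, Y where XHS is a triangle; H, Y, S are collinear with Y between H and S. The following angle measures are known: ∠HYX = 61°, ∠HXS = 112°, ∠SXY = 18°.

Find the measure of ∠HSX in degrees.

∠HSX = 43°

1. ∠SYX = 119°  [linear pair at Y on HS]
2. ∠XSY = 43°  [△XYS]
3. ∠HSX = 43°  [Y on ray SH]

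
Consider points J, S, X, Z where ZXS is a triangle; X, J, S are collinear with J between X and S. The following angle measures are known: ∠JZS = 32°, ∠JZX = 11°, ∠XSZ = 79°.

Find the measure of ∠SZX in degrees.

∠SZX = 43°

1. ∠JSZ = 79°  [J on ray SX]
2. ∠SJZ = 69°  [△ZJS]
3. ∠XJZ = 111°  [linear pair at J on XS]
4. ∠JXZ = 58°  [△ZXJ]
5. ∠SXZ = 58°  [J on ray XS]
6. ∠SZX = 43°  [△ZXS]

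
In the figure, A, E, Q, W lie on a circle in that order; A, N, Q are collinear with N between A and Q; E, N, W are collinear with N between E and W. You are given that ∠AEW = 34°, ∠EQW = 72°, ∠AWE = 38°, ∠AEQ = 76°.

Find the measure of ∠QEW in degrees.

1. ∠AQW = 34°  [same arc AW]
2. ∠AWQ = 104°  [cyclic AEQW, opposite ∠E+∠W]
3. ∠QAW = 42°  [△AQW]
4. ∠QEW = 42°  [same arc QW]

∠QEW = 42°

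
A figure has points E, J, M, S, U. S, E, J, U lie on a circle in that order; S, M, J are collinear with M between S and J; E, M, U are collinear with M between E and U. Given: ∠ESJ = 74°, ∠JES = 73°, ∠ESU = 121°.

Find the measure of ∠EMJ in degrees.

1. ∠EUJ = 74°  [same arc EJ]
2. ∠EJS = 33°  [△SEJ]
3. ∠EJU = 59°  [cyclic SEJU, opposite ∠S+∠J]
4. ∠JEU = 47°  [△EJU]
5. ∠EMJ = 100°  [△EMJ]

∠EMJ = 100°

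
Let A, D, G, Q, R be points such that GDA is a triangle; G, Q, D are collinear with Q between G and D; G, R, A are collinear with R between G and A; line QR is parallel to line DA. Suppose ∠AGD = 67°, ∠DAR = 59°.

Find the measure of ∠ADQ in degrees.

∠ADQ = 54°

1. ∠DAG = 59°  [R on ray AG]
2. ∠ADG = 54°  [△GDA]
3. ∠ADQ = 54°  [Q on ray DG]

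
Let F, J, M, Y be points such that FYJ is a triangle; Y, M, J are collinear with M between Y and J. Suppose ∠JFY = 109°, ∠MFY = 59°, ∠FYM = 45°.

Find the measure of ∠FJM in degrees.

1. ∠FYJ = 45°  [M on ray YJ]
2. ∠FJY = 26°  [△FYJ]
3. ∠FJM = 26°  [M on ray JY]

∠FJM = 26°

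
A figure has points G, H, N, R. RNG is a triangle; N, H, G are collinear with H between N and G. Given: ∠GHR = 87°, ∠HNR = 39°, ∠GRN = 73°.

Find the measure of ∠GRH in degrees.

1. ∠GNR = 39°  [H on ray NG]
2. ∠NGR = 68°  [△RNG]
3. ∠HGR = 68°  [H on ray GN]
4. ∠GRH = 25°  [△RHG]

∠GRH = 25°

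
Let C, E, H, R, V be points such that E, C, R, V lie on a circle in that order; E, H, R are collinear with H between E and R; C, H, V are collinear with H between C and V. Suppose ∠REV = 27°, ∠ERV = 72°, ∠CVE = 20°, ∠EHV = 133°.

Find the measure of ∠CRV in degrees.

1. ∠ECV = 72°  [same arc EV]
2. ∠CEV = 88°  [△ECV]
3. ∠CRV = 92°  [cyclic ECRV, opposite ∠E+∠R]

∠CRV = 92°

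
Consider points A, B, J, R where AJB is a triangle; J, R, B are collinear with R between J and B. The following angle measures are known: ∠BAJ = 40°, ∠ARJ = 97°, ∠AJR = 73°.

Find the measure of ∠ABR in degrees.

1. ∠AJB = 73°  [R on ray JB]
2. ∠ABJ = 67°  [△AJB]
3. ∠ABR = 67°  [R on ray BJ]

∠ABR = 67°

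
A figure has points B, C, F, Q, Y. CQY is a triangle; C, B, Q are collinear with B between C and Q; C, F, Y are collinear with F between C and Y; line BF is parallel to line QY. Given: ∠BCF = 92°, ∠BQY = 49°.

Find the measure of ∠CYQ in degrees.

1. ∠QCY = 92°  [B on CQ, F on CY]
2. ∠CQY = 49°  [B on ray QC]
3. ∠CYQ = 39°  [△CQY]

∠CYQ = 39°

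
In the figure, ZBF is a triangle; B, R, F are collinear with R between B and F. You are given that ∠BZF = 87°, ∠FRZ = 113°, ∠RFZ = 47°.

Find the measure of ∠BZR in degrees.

∠BZR = 67°

1. ∠BRZ = 67°  [linear pair at R on BF]
2. ∠BFZ = 47°  [R on ray FB]
3. ∠FBZ = 46°  [△ZBF]
4. ∠RBZ = 46°  [R on ray BF]
5. ∠BZR = 67°  [△ZBR]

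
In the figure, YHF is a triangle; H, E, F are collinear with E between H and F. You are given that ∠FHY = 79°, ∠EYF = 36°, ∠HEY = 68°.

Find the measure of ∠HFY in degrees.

∠HFY = 32°

1. ∠FEY = 112°  [linear pair at E on HF]
2. ∠EFY = 32°  [△YEF]
3. ∠HFY = 32°  [E on ray FH]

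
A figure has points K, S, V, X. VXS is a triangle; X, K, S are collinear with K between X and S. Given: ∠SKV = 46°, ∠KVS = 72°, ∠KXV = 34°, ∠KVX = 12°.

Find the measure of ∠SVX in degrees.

∠SVX = 84°

1. ∠KSV = 62°  [△VKS]
2. ∠SXV = 34°  [K on ray XS]
3. ∠VSX = 62°  [K on ray SX]
4. ∠SVX = 84°  [△VXS]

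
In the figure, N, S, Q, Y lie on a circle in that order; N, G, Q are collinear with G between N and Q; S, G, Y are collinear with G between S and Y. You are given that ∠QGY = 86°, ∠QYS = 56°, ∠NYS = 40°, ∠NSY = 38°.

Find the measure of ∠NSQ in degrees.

∠NSQ = 84°

1. ∠QNS = 56°  [same arc SQ]
2. ∠NQS = 40°  [same arc NS]
3. ∠NSQ = 84°  [△NSQ]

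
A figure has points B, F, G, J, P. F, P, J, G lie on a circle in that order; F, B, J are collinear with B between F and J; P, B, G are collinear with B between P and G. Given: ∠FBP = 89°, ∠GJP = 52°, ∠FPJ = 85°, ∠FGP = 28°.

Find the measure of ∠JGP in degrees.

1. ∠JBP = 91°  [linear pair at B on FJ]
2. ∠FJP = 28°  [same arc FP]
3. ∠GPJ = 61°  [△PBJ]
4. ∠JGP = 67°  [△PJG]

∠JGP = 67°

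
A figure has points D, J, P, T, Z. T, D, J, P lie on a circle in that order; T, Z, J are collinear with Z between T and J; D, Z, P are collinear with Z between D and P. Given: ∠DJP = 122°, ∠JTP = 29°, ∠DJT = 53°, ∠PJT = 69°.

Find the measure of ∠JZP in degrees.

1. ∠JDP = 29°  [same arc JP]
2. ∠DPJ = 29°  [△DJP]
3. ∠JZP = 82°  [△JZP]

∠JZP = 82°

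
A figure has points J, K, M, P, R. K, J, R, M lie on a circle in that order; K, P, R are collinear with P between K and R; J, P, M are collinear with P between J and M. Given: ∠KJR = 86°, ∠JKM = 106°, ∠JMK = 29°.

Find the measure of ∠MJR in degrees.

∠MJR = 41°

1. ∠KMR = 94°  [cyclic KJRM, opposite ∠J+∠M]
2. ∠KJM = 45°  [△KJM]
3. ∠KRM = 45°  [same arc KM]
4. ∠MKR = 41°  [△KRM]
5. ∠MJR = 41°  [same arc RM]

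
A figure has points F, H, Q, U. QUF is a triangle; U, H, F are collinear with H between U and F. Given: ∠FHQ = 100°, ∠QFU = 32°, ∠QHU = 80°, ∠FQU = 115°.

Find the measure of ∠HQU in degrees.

∠HQU = 67°

1. ∠FUQ = 33°  [△QUF]
2. ∠HUQ = 33°  [H on ray UF]
3. ∠HQU = 67°  [△QUH]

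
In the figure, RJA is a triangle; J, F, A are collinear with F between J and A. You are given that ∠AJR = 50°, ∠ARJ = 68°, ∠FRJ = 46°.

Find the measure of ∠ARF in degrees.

∠ARF = 22°

1. ∠JAR = 62°  [△RJA]
2. ∠FJR = 50°  [F on ray JA]
3. ∠JFR = 84°  [△RJF]
4. ∠FAR = 62°  [F on ray AJ]
5. ∠AFR = 96°  [linear pair at F on JA]
6. ∠ARF = 22°  [△RFA]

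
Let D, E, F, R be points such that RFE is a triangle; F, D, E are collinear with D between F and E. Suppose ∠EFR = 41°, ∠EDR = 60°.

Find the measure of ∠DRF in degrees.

∠DRF = 19°

1. ∠DFR = 41°  [D on ray FE]
2. ∠FDR = 120°  [linear pair at D on FE]
3. ∠DRF = 19°  [△RFD]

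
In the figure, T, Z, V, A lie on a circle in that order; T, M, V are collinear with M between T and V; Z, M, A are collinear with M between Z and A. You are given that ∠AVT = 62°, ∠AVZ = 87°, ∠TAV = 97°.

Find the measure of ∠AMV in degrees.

1. ∠AZT = 62°  [same arc TA]
2. ∠ATV = 21°  [△TVA]
3. ∠ATZ = 93°  [cyclic TZVA, opposite ∠T+∠V]
4. ∠TAZ = 25°  [△TZA]
5. ∠AMT = 134°  [△TMA]
6. ∠AMV = 46°  [linear pair at M on TV]

∠AMV = 46°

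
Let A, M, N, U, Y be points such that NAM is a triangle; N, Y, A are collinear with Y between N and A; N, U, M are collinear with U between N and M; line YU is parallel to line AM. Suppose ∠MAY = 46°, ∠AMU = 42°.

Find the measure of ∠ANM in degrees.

1. ∠MAN = 46°  [Y on ray AN]
2. ∠AMN = 42°  [U on ray MN]
3. ∠ANM = 92°  [△NAM]

∠ANM = 92°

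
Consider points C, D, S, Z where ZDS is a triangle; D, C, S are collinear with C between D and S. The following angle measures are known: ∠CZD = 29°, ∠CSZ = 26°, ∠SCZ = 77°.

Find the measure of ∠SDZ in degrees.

1. ∠DCZ = 103°  [linear pair at C on DS]
2. ∠CDZ = 48°  [△ZDC]
3. ∠SDZ = 48°  [C on ray DS]

∠SDZ = 48°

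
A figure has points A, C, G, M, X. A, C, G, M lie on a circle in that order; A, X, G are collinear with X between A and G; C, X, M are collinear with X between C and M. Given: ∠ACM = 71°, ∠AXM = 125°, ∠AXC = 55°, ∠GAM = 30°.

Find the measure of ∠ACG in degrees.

1. ∠AGM = 71°  [same arc AM]
2. ∠AMG = 79°  [△AGM]
3. ∠ACG = 101°  [cyclic ACGM, opposite ∠C+∠M]

∠ACG = 101°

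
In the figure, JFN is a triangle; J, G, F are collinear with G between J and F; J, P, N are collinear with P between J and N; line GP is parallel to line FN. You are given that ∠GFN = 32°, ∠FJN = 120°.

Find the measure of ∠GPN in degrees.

∠GPN = 152°

1. ∠JFN = 32°  [G on ray FJ]
2. ∠FNJ = 28°  [△JFN]
3. ∠GPJ = 28°  [GP∥FN, corresponding at P]
4. ∠GPN = 152°  [linear pair at P on JN]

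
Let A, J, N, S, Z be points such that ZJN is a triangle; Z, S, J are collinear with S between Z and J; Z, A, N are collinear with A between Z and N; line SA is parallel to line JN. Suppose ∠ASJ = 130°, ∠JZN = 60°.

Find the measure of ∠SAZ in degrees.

1. ∠ASZ = 50°  [linear pair at S on ZJ]
2. ∠AZS = 60°  [S on ZJ, A on ZN]
3. ∠SAZ = 70°  [△ZSA]

∠SAZ = 70°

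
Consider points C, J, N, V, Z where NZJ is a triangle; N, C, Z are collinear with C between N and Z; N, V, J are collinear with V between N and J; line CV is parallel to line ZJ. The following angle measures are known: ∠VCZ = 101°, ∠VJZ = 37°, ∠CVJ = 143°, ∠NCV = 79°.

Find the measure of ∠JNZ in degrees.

∠JNZ = 64°

1. ∠NJZ = 37°  [V on ray JN]
2. ∠JZN = 79°  [CV∥ZJ, corresponding at C]
3. ∠JNZ = 64°  [△NZJ]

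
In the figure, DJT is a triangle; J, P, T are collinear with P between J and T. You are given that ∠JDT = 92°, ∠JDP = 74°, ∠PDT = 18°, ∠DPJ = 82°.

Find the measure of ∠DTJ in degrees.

1. ∠DJP = 24°  [△DJP]
2. ∠DJT = 24°  [P on ray JT]
3. ∠DTJ = 64°  [△DJT]

∠DTJ = 64°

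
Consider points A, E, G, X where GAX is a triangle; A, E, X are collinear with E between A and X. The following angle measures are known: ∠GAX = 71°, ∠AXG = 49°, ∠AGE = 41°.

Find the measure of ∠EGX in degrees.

∠EGX = 19°

1. ∠EAG = 71°  [E on ray AX]
2. ∠EXG = 49°  [E on ray XA]
3. ∠AEG = 68°  [△GAE]
4. ∠GEX = 112°  [linear pair at E on AX]
5. ∠EGX = 19°  [△GEX]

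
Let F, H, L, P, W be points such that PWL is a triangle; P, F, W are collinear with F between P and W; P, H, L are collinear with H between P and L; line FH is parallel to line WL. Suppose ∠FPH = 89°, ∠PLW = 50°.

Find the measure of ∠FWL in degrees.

∠FWL = 41°

1. ∠LPW = 89°  [F on PW, H on PL]
2. ∠LWP = 41°  [△PWL]
3. ∠FWL = 41°  [F on ray WP]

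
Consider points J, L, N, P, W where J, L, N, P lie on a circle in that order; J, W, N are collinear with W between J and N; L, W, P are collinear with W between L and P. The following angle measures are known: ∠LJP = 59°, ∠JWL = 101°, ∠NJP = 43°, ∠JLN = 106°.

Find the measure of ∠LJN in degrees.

1. ∠LNP = 121°  [cyclic JLNP, opposite ∠J+∠N]
2. ∠NLP = 43°  [same arc NP]
3. ∠LPN = 16°  [△LNP]
4. ∠LJN = 16°  [same arc LN]

∠LJN = 16°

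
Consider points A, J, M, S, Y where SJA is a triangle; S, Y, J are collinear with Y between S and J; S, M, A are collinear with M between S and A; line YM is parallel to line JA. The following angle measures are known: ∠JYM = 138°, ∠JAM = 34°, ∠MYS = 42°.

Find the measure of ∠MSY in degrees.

1. ∠JAS = 34°  [M on ray AS]
2. ∠AJS = 42°  [YM∥JA, corresponding at Y]
3. ∠ASJ = 104°  [△SJA]
4. ∠MSY = 104°  [Y on SJ, M on SA]

∠MSY = 104°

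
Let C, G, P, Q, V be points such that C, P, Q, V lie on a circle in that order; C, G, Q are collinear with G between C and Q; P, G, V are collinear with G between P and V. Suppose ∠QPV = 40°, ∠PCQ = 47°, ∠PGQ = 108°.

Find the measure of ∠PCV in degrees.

1. ∠QCV = 40°  [same arc QV]
2. ∠CGV = 108°  [vertical angles at G]
3. ∠CGP = 72°  [linear pair at G on CQ]
4. ∠CVP = 32°  [△CGV]
5. ∠CPV = 61°  [△CGP]
6. ∠PCV = 87°  [△CPV]

∠PCV = 87°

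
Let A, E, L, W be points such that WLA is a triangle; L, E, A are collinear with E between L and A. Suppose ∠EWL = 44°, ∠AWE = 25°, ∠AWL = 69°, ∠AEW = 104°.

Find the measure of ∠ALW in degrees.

∠ALW = 60°

1. ∠EAW = 51°  [△WEA]
2. ∠LAW = 51°  [E on ray AL]
3. ∠ALW = 60°  [△WLA]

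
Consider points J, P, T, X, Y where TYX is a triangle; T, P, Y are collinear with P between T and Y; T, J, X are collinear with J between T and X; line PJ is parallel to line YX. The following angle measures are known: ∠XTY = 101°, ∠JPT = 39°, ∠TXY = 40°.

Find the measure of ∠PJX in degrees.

∠PJX = 140°

1. ∠JTP = 101°  [P on TY, J on TX]
2. ∠PJT = 40°  [△TPJ]
3. ∠PJX = 140°  [linear pair at J on TX]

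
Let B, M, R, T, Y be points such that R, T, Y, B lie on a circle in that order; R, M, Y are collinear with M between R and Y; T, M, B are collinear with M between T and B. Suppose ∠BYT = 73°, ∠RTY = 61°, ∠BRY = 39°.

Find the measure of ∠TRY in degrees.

1. ∠BTY = 39°  [same arc YB]
2. ∠TBY = 68°  [△TYB]
3. ∠TRY = 68°  [same arc TY]

∠TRY = 68°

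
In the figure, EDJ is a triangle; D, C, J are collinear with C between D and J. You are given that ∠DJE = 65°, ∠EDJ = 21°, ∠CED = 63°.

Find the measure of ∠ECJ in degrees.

∠ECJ = 84°

1. ∠CDE = 21°  [C on ray DJ]
2. ∠DCE = 96°  [△EDC]
3. ∠ECJ = 84°  [linear pair at C on DJ]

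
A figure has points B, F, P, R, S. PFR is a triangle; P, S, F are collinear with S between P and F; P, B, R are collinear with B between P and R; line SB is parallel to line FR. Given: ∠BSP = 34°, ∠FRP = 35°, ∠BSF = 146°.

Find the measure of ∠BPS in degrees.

1. ∠PFR = 34°  [SB∥FR, corresponding at S]
2. ∠FPR = 111°  [△PFR]
3. ∠BPS = 111°  [S on PF, B on PR]

∠BPS = 111°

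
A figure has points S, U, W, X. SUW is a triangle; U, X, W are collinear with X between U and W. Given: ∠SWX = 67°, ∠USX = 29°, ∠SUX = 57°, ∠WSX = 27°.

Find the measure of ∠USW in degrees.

1. ∠SWU = 67°  [X on ray WU]
2. ∠SUW = 57°  [X on ray UW]
3. ∠USW = 56°  [△SUW]

∠USW = 56°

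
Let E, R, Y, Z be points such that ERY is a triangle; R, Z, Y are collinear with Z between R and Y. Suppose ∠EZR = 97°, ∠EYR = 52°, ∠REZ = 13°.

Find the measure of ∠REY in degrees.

∠REY = 58°

1. ∠ERZ = 70°  [△ERZ]
2. ∠ERY = 70°  [Z on ray RY]
3. ∠REY = 58°  [△ERY]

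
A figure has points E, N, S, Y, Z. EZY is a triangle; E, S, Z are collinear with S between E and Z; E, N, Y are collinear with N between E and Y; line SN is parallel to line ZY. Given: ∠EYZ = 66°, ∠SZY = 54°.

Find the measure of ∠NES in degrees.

1. ∠EZY = 54°  [S on ray ZE]
2. ∠YEZ = 60°  [△EZY]
3. ∠NES = 60°  [S on EZ, N on EY]

∠NES = 60°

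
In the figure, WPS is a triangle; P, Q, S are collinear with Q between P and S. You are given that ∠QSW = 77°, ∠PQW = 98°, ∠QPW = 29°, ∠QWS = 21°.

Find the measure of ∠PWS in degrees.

∠PWS = 74°

1. ∠PSW = 77°  [Q on ray SP]
2. ∠SPW = 29°  [Q on ray PS]
3. ∠PWS = 74°  [△WPS]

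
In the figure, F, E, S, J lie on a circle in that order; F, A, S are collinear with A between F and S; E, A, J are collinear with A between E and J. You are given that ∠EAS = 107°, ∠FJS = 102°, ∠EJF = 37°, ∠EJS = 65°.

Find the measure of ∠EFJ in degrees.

1. ∠EAF = 73°  [linear pair at A on FS]
2. ∠EFS = 65°  [same arc ES]
3. ∠FEJ = 42°  [△FAE]
4. ∠EFJ = 101°  [△FEJ]

∠EFJ = 101°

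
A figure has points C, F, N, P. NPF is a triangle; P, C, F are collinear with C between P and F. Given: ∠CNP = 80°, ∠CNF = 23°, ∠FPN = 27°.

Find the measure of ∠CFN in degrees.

∠CFN = 50°

1. ∠CPN = 27°  [C on ray PF]
2. ∠NCP = 73°  [△NPC]
3. ∠FCN = 107°  [linear pair at C on PF]
4. ∠CFN = 50°  [△NCF]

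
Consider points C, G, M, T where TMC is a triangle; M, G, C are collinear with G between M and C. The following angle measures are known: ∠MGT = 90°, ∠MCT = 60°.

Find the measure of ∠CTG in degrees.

∠CTG = 30°

1. ∠CGT = 90°  [linear pair at G on MC]
2. ∠GCT = 60°  [G on ray CM]
3. ∠CTG = 30°  [△TGC]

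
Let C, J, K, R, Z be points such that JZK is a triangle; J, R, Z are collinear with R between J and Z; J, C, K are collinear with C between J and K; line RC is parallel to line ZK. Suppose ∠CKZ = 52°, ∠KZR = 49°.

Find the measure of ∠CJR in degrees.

1. ∠JKZ = 52°  [C on ray KJ]
2. ∠JZK = 49°  [R on ray ZJ]
3. ∠KJZ = 79°  [△JZK]
4. ∠CJR = 79°  [R on JZ, C on JK]

∠CJR = 79°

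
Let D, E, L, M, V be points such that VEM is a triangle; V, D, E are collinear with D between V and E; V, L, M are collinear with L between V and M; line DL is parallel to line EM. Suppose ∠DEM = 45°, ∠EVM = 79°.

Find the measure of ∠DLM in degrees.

1. ∠MEV = 45°  [D on ray EV]
2. ∠EMV = 56°  [△VEM]
3. ∠DLV = 56°  [DL∥EM, corresponding at L]
4. ∠DLM = 124°  [linear pair at L on VM]

∠DLM = 124°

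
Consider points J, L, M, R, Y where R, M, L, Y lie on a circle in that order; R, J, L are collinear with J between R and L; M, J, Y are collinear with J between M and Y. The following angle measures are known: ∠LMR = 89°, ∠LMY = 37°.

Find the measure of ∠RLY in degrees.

∠RLY = 52°

1. ∠LYR = 91°  [cyclic RMLY, opposite ∠M+∠Y]
2. ∠LRY = 37°  [same arc LY]
3. ∠RLY = 52°  [△RLY]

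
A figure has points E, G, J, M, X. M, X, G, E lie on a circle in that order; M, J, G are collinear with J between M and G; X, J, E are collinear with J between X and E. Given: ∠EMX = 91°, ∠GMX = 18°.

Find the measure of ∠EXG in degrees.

∠EXG = 73°

1. ∠EGX = 89°  [cyclic MXGE, opposite ∠M+∠G]
2. ∠GEX = 18°  [same arc XG]
3. ∠EXG = 73°  [△XGE]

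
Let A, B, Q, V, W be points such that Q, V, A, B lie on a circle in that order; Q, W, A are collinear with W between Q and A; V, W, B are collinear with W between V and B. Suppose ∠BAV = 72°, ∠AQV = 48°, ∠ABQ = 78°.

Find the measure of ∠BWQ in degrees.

1. ∠ABV = 48°  [same arc VA]
2. ∠AVQ = 102°  [cyclic QVAB, opposite ∠V+∠B]
3. ∠AVB = 60°  [△VAB]
4. ∠QAV = 30°  [△QVA]
5. ∠AQB = 60°  [same arc AB]
6. ∠QBV = 30°  [same arc QV]
7. ∠BWQ = 90°  [△QWB]

∠BWQ = 90°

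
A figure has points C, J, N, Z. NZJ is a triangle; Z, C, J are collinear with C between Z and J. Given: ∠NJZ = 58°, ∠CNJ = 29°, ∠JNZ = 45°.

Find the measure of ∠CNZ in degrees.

∠CNZ = 16°

1. ∠JZN = 77°  [△NZJ]
2. ∠CJN = 58°  [C on ray JZ]
3. ∠JCN = 93°  [△NCJ]
4. ∠CZN = 77°  [C on ray ZJ]
5. ∠NCZ = 87°  [linear pair at C on ZJ]
6. ∠CNZ = 16°  [△NZC]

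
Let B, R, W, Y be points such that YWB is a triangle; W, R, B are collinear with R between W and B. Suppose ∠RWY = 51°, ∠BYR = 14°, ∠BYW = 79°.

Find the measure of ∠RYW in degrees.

∠RYW = 65°

1. ∠BWY = 51°  [R on ray WB]
2. ∠WBY = 50°  [△YWB]
3. ∠RBY = 50°  [R on ray BW]
4. ∠BRY = 116°  [△YRB]
5. ∠WRY = 64°  [linear pair at R on WB]
6. ∠RYW = 65°  [△YWR]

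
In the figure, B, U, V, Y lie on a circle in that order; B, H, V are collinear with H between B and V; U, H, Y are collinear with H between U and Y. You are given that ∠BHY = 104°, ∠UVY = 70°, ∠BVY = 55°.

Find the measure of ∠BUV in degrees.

∠BUV = 116°

1. ∠UHV = 104°  [vertical angles at H]
2. ∠UBY = 110°  [cyclic BUVY, opposite ∠B+∠V]
3. ∠BUY = 55°  [same arc BY]
4. ∠BHU = 76°  [linear pair at H on BV]
5. ∠BYU = 15°  [△BUY]
6. ∠UBV = 49°  [△BHU]
7. ∠BVU = 15°  [same arc BU]
8. ∠BUV = 116°  [△BUV]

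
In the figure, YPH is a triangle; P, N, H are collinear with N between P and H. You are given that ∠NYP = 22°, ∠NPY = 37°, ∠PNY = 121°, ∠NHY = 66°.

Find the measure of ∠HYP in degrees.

1. ∠HPY = 37°  [N on ray PH]
2. ∠PHY = 66°  [N on ray HP]
3. ∠HYP = 77°  [△YPH]

∠HYP = 77°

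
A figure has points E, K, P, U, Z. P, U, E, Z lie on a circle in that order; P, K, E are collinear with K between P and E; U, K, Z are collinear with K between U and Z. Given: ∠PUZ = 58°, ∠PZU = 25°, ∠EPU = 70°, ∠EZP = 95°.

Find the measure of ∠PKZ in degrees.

∠PKZ = 128°

1. ∠PEZ = 58°  [same arc PZ]
2. ∠EPZ = 27°  [△PEZ]
3. ∠PKZ = 128°  [△PKZ]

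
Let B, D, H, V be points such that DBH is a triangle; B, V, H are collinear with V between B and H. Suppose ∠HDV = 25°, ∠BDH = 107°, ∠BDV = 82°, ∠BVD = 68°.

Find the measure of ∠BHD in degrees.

∠BHD = 43°

1. ∠DBV = 30°  [△DBV]
2. ∠DBH = 30°  [V on ray BH]
3. ∠BHD = 43°  [△DBH]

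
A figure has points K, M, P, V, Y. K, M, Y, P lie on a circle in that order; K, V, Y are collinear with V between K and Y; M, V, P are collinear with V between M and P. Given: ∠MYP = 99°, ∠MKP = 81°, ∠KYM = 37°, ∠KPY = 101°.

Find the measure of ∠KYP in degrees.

∠KYP = 62°

1. ∠KPM = 37°  [same arc KM]
2. ∠KMP = 62°  [△KMP]
3. ∠KYP = 62°  [same arc KP]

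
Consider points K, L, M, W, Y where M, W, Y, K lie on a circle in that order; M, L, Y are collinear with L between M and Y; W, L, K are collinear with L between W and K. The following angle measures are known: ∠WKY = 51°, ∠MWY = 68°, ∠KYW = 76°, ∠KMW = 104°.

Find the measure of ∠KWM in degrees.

1. ∠KWY = 53°  [△WYK]
2. ∠MKY = 112°  [cyclic MWYK, opposite ∠W+∠K]
3. ∠KMY = 53°  [same arc YK]
4. ∠KYM = 15°  [△MYK]
5. ∠KWM = 15°  [same arc MK]

∠KWM = 15°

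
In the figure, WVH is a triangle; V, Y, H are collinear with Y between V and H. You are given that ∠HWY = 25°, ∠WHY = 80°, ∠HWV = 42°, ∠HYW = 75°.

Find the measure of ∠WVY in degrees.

∠WVY = 58°

1. ∠VHW = 80°  [Y on ray HV]
2. ∠HVW = 58°  [△WVH]
3. ∠WVY = 58°  [Y on ray VH]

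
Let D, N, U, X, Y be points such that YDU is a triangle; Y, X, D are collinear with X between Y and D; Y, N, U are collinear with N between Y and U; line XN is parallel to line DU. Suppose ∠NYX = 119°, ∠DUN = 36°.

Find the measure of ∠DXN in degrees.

1. ∠DYU = 119°  [X on YD, N on YU]
2. ∠DUY = 36°  [N on ray UY]
3. ∠UDY = 25°  [△YDU]
4. ∠NXY = 25°  [XN∥DU, corresponding at X]
5. ∠DXN = 155°  [linear pair at X on YD]

∠DXN = 155°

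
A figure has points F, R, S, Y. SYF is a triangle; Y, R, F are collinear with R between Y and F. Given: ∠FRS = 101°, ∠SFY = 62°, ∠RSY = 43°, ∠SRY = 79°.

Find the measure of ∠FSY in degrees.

1. ∠RYS = 58°  [△SYR]
2. ∠FYS = 58°  [R on ray YF]
3. ∠FSY = 60°  [△SYF]

∠FSY = 60°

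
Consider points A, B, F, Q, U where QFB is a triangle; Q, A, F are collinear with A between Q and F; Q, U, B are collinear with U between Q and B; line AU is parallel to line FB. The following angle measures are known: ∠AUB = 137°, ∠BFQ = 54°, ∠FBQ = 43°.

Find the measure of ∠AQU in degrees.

1. ∠AUQ = 43°  [linear pair at U on QB]
2. ∠QAU = 54°  [AU∥FB, corresponding at A]
3. ∠AQU = 83°  [△QAU]

∠AQU = 83°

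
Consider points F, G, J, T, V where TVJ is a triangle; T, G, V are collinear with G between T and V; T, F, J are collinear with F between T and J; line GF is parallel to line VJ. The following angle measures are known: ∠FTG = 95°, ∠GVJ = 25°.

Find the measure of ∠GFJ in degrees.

1. ∠JTV = 95°  [G on TV, F on TJ]
2. ∠JVT = 25°  [G on ray VT]
3. ∠TJV = 60°  [△TVJ]
4. ∠GFT = 60°  [GF∥VJ, corresponding at F]
5. ∠GFJ = 120°  [linear pair at F on TJ]

∠GFJ = 120°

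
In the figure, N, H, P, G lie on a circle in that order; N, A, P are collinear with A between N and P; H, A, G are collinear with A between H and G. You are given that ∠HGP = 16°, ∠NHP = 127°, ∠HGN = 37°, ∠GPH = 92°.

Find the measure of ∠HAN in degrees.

1. ∠HNP = 16°  [same arc HP]
2. ∠GHP = 72°  [△HPG]
3. ∠HPN = 37°  [△NHP]
4. ∠HAP = 71°  [△HAP]
5. ∠HAN = 109°  [linear pair at A on NP]

∠HAN = 109°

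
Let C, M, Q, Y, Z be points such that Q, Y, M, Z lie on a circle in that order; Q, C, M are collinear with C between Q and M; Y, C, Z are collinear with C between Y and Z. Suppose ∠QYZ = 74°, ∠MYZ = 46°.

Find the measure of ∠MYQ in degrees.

1. ∠QMZ = 74°  [same arc QZ]
2. ∠MQZ = 46°  [same arc MZ]
3. ∠MZQ = 60°  [△QMZ]
4. ∠MYQ = 120°  [cyclic QYMZ, opposite ∠Y+∠Z]

∠MYQ = 120°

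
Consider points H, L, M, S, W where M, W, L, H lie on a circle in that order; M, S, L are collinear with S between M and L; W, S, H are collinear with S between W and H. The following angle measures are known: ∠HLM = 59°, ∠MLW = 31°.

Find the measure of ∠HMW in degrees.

1. ∠HWM = 59°  [same arc MH]
2. ∠MHW = 31°  [same arc MW]
3. ∠HMW = 90°  [△MWH]

∠HMW = 90°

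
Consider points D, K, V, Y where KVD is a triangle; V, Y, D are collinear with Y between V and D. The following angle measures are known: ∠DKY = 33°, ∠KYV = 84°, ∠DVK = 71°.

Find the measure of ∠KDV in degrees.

∠KDV = 51°

1. ∠DYK = 96°  [linear pair at Y on VD]
2. ∠KDY = 51°  [△KYD]
3. ∠KDV = 51°  [Y on ray DV]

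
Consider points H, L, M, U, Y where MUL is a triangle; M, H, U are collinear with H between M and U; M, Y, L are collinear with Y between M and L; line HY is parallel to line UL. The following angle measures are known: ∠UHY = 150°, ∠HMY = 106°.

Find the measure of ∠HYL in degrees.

∠HYL = 136°

1. ∠MHY = 30°  [linear pair at H on MU]
2. ∠HYM = 44°  [△MHY]
3. ∠HYL = 136°  [linear pair at Y on ML]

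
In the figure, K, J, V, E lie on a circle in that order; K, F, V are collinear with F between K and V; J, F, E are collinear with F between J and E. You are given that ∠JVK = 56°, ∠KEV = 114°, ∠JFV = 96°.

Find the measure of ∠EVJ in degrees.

∠EVJ = 94°

1. ∠EJV = 28°  [△JFV]
2. ∠KJV = 66°  [cyclic KJVE, opposite ∠J+∠E]
3. ∠JKV = 58°  [△KJV]
4. ∠JEV = 58°  [same arc JV]
5. ∠EVJ = 94°  [△JVE]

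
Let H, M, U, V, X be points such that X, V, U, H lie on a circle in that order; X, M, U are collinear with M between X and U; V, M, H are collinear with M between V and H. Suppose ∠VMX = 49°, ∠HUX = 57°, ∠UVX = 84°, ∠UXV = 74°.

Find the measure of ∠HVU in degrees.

∠HVU = 27°

1. ∠UMV = 131°  [linear pair at M on XU]
2. ∠VUX = 22°  [△XVU]
3. ∠HVU = 27°  [△VMU]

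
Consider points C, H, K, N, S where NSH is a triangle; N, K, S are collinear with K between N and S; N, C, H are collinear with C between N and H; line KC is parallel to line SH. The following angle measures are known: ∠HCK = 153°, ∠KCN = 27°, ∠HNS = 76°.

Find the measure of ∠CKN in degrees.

∠CKN = 77°

1. ∠NHS = 27°  [KC∥SH, corresponding at C]
2. ∠HSN = 77°  [△NSH]
3. ∠CKN = 77°  [KC∥SH, corresponding at K]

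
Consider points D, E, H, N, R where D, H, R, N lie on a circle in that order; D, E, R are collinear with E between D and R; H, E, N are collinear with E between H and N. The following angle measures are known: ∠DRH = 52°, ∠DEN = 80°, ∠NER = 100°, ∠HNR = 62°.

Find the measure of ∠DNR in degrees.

1. ∠DNH = 52°  [same arc DH]
2. ∠NDR = 48°  [△DEN]
3. ∠DRN = 18°  [△REN]
4. ∠DNR = 114°  [△DRN]

∠DNR = 114°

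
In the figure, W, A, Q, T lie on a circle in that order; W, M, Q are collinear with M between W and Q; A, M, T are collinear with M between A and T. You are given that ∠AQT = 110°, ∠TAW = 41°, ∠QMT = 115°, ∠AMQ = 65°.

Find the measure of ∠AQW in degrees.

∠AQW = 69°

1. ∠AWT = 70°  [cyclic WAQT, opposite ∠W+∠Q]
2. ∠ATW = 69°  [△WAT]
3. ∠AQW = 69°  [same arc WA]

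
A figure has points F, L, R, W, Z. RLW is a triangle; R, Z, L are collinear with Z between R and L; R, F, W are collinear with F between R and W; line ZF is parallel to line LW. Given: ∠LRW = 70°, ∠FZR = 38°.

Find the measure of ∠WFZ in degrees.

1. ∠FRZ = 70°  [Z on RL, F on RW]
2. ∠RFZ = 72°  [△RZF]
3. ∠WFZ = 108°  [linear pair at F on RW]

∠WFZ = 108°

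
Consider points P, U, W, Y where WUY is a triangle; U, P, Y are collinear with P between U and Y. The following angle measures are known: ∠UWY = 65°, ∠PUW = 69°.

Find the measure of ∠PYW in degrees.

1. ∠WUY = 69°  [P on ray UY]
2. ∠UYW = 46°  [△WUY]
3. ∠PYW = 46°  [P on ray YU]

∠PYW = 46°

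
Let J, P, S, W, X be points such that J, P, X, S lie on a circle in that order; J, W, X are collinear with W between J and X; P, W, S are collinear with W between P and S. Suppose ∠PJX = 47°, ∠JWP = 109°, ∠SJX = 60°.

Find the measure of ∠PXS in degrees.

∠PXS = 73°

1. ∠PSX = 47°  [same arc PX]
2. ∠SPX = 60°  [same arc XS]
3. ∠PXS = 73°  [△PXS]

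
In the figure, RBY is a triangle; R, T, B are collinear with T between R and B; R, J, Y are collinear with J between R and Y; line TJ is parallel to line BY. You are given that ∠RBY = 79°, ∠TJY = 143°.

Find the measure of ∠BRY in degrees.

∠BRY = 64°

1. ∠JTR = 79°  [TJ∥BY, corresponding at T]
2. ∠RJT = 37°  [linear pair at J on RY]
3. ∠JRT = 64°  [△RTJ]
4. ∠BRY = 64°  [T on RB, J on RY]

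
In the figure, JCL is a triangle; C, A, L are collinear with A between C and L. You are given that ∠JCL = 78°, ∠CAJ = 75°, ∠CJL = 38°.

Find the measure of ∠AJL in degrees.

∠AJL = 11°

1. ∠CLJ = 64°  [△JCL]
2. ∠JAL = 105°  [linear pair at A on CL]
3. ∠ALJ = 64°  [A on ray LC]
4. ∠AJL = 11°  [△JAL]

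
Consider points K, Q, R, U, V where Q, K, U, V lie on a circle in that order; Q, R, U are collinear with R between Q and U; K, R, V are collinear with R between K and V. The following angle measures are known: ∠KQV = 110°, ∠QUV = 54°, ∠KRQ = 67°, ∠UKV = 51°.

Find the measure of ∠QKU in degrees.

∠QKU = 105°

1. ∠QKV = 54°  [same arc QV]
2. ∠KRU = 113°  [linear pair at R on QU]
3. ∠KQU = 59°  [△QRK]
4. ∠KUQ = 16°  [△KRU]
5. ∠QKU = 105°  [△QKU]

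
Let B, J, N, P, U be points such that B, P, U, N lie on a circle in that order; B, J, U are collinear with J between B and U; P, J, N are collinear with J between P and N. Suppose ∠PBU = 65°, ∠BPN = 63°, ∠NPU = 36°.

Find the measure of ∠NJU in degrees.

1. ∠PNU = 65°  [same arc PU]
2. ∠BUN = 63°  [same arc BN]
3. ∠NJU = 52°  [△UJN]

∠NJU = 52°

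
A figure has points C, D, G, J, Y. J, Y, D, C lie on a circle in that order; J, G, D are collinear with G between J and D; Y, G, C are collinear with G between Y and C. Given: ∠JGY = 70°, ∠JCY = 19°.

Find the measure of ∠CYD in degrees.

∠CYD = 51°

1. ∠DGY = 110°  [linear pair at G on JD]
2. ∠JDY = 19°  [same arc JY]
3. ∠CYD = 51°  [△YGD]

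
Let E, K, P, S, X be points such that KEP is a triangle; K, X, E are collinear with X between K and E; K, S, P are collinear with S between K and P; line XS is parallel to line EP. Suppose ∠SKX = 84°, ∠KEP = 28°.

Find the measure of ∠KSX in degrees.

1. ∠EKP = 84°  [X on KE, S on KP]
2. ∠EPK = 68°  [△KEP]
3. ∠KSX = 68°  [XS∥EP, corresponding at S]

∠KSX = 68°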